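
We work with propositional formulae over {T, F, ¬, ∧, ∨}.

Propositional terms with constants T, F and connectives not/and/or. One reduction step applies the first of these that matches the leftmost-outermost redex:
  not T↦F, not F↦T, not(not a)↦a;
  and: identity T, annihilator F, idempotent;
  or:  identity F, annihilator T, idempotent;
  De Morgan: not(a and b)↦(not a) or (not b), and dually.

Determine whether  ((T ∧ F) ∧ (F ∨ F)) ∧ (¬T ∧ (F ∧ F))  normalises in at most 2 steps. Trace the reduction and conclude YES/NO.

  start: ((T ∧ F) ∧ (F ∨ F)) ∧ (¬T ∧ (F ∧ F))
  →1  (F ∧ (F ∨ F)) ∧ (¬T ∧ (F ∧ F))
  →2  F ∧ (¬T ∧ (F ∧ F))

Answer: NO — after 2 steps the term is F ∧ (¬T ∧ (F ∧ F)), not yet normal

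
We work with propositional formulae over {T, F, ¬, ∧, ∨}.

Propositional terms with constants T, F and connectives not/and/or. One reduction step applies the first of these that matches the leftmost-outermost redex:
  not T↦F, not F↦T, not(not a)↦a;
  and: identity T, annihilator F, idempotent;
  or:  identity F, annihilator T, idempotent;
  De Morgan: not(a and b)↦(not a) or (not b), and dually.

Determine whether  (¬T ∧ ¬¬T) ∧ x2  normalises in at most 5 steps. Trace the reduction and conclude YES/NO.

Answer: YES — reaches normal form F in 3 ≤ 5 steps

Working:
  start: (¬T ∧ ¬¬T) ∧ x2
  [1] (F ∧ ¬¬T) ∧ x2
  [2] F ∧ x2
  [3] F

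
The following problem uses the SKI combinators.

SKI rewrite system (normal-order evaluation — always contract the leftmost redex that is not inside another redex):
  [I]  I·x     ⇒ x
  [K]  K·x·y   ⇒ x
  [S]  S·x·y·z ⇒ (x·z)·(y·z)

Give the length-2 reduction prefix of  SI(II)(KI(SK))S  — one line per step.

Answer: after 2 steps: KI(SK)(II(KI(SK)))S

Working:
  start: SI(II)(KI(SK))S
  →1  I(KI(SK))(II(KI(SK)))S
  →2  KI(SK)(II(KI(SK)))S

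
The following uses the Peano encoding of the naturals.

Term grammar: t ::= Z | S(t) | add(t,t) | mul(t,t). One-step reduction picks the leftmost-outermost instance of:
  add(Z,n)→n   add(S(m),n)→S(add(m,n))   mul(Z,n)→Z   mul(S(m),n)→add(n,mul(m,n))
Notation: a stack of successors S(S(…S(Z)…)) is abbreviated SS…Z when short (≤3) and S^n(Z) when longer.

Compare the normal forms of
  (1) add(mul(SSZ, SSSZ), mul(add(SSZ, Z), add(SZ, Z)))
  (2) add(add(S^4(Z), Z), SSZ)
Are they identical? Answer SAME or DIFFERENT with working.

Answer: DIFFERENT — A ⇓ S^8(Z), B ⇓ S^6(Z)

Working:
Term A:
  start: add(mul(SSZ, SSSZ), mul(add(SSZ, Z), add(SZ, Z)))
  [1] add(add(SSSZ, mul(SZ, SSSZ)), mul(add(SSZ, Z), add(SZ, Z)))
  [2] add(S(add(SSZ, mul(SZ, SSSZ))), mul(add(SSZ, Z), add(SZ, Z)))
  [3] S(add(add(SSZ, mul(SZ, SSSZ)), mul(add(SSZ, Z), add(SZ, Z))))
  [4] S(add(S(add(SZ, mul(SZ, SSSZ))), mul(add(SSZ, Z), add(SZ, Z))))
  [5] S(S(add(add(SZ, mul(SZ, SSSZ)), mul(add(SSZ, Z), add(SZ, Z)))))
  [6] S(S(add(S(add(Z, mul(SZ, SSSZ))), mul(add(SSZ, Z), add(SZ, Z)))))
  [7] S(S(S(add(add(Z, mul(SZ, SSSZ)), mul(add(SSZ, Z), add(SZ, Z))))))
  [8] S(S(S(add(mul(SZ, SSSZ), mul(add(SSZ, Z), add(SZ, Z))))))
  [9] S(S(S(add(add(SSSZ, mul(Z, SSSZ)), mul(add(SSZ, Z), add(SZ, Z))))))
  [10] S(S(S(add(S(add(SSZ, mul(Z, SSSZ))), mul(add(SSZ, Z), add(SZ, Z))))))
  [11] S(S(S(S(add(add(SSZ, mul(Z, SSSZ)), mul(add(SSZ, Z), add(SZ, Z)))))))
  [12] S(S(S(S(add(S(add(SZ, mul(Z, SSSZ))), mul(add(SSZ, Z), add(SZ, Z)))))))
  [13] S(S(S(S(S(add(add(SZ, mul(Z, SSSZ)), mul(add(SSZ, Z), add(SZ, Z))))))))
  [14] S(S(S(S(S(add(S(add(Z, mul(Z, SSSZ))), mul(add(SSZ, Z), add(SZ, Z))))))))
  [15] S(S(S(S(S(S(add(add(Z, mul(Z, SSSZ)), mul(add(SSZ, Z), add(SZ, Z)))))))))
  [16] S(S(S(S(S(S(add(mul(Z, SSSZ), mul(add(SSZ, Z), add(SZ, Z)))))))))
  [17] S(S(S(S(S(S(add(Z, mul(add(SSZ, Z), add(SZ, Z)))))))))
  [18] S(S(S(S(S(S(mul(add(SSZ, Z), add(SZ, Z))))))))
  [19] S(S(S(S(S(S(mul(S(add(SZ, Z)), add(SZ, Z))))))))
  [20] S(S(S(S(S(S(add(add(SZ, Z), mul(add(SZ, Z), add(SZ, Z)))))))))
  [21] S(S(S(S(S(S(add(S(add(Z, Z)), mul(add(SZ, Z), add(SZ, Z)))))))))
  [22] S(S(S(S(S(S(S(add(add(Z, Z), mul(add(SZ, Z), add(SZ, Z))))))))))
  [23] S(S(S(S(S(S(S(add(Z, mul(add(SZ, Z), add(SZ, Z))))))))))
  [24] S(S(S(S(S(S(S(mul(add(SZ, Z), add(SZ, Z)))))))))
  [25] S(S(S(S(S(S(S(mul(S(add(Z, Z)), add(SZ, Z)))))))))
  [26] S(S(S(S(S(S(S(add(add(SZ, Z), mul(add(Z, Z), add(SZ, Z))))))))))
  [27] S(S(S(S(S(S(S(add(S(add(Z, Z)), mul(add(Z, Z), add(SZ, Z))))))))))
  [28] S(S(S(S(S(S(S(S(add(add(Z, Z), mul(add(Z, Z), add(SZ, Z)))))))))))
  [29] S(S(S(S(S(S(S(S(add(Z, mul(add(Z, Z), add(SZ, Z)))))))))))
  [30] S(S(S(S(S(S(S(S(mul(add(Z, Z), add(SZ, Z))))))))))
  [31] S(S(S(S(S(S(S(S(mul(Z, add(SZ, Z))))))))))
  [32] S^8(Z)

Term B:
  start: add(add(S^4(Z), Z), SSZ)
  [1] add(S(add(SSSZ, Z)), SSZ)
  [2] S(add(add(SSSZ, Z), SSZ))
  [3] S(add(S(add(SSZ, Z)), SSZ))
  [4] S(S(add(add(SSZ, Z), SSZ)))
  [5] S(S(add(S(add(SZ, Z)), SSZ)))
  [6] S(S(S(add(add(SZ, Z), SSZ))))
  [7] S(S(S(add(S(add(Z, Z)), SSZ))))
  [8] S(S(S(S(add(add(Z, Z), SSZ)))))
  [9] S(S(S(S(add(Z, SSZ)))))
  [10] S^6(Z)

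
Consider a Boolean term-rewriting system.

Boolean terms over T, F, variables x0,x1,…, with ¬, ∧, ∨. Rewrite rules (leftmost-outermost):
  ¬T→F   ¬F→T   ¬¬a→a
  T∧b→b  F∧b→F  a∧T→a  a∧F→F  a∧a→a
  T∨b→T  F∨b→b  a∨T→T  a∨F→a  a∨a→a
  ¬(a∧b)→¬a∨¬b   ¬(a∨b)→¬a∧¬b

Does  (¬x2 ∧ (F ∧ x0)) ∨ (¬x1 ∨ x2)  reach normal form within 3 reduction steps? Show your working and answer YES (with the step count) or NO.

  start: (¬x2 ∧ (F ∧ x0)) ∨ (¬x1 ∨ x2)
  →1  (¬x2 ∧ F) ∨ (¬x1 ∨ x2)
  →2  F ∨ (¬x1 ∨ x2)
  →3  ¬x1 ∨ x2

Answer: YES — reaches normal form ¬x1 ∨ x2 in 3 ≤ 3 steps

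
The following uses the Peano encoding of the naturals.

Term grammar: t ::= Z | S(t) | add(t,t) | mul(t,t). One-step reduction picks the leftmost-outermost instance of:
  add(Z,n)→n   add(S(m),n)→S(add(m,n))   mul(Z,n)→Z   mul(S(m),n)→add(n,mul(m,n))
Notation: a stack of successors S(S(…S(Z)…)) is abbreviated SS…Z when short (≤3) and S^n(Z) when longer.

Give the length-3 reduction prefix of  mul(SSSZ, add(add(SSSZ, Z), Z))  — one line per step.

Answer: after 3 steps: add(S(add(add(SSZ, Z), Z)), mul(SSZ, add(add(SSSZ, Z), Z)))

Working:
  start: mul(SSSZ, add(add(SSSZ, Z), Z))
  [1] add(add(add(SSSZ, Z), Z), mul(SSZ, add(add(SSSZ, Z), Z)))
  [2] add(add(S(add(SSZ, Z)), Z), mul(SSZ, add(add(SSSZ, Z), Z)))
  [3] add(S(add(add(SSZ, Z), Z)), mul(SSZ, add(add(SSSZ, Z), Z)))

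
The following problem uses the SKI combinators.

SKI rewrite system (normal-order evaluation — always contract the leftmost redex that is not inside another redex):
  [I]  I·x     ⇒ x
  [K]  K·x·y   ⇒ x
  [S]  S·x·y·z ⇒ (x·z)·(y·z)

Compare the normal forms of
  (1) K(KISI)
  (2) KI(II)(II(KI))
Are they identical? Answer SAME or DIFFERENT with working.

Term A:
  start: K(KISI)
  [1] K(II)
  [2] KI

Term B:
  start: KI(II)(II(KI))
  [1] I(II(KI))
  [2] II(KI)
  [3] I(KI)
  [4] KI

Answer: SAME — A ⇓ KI, B ⇓ KI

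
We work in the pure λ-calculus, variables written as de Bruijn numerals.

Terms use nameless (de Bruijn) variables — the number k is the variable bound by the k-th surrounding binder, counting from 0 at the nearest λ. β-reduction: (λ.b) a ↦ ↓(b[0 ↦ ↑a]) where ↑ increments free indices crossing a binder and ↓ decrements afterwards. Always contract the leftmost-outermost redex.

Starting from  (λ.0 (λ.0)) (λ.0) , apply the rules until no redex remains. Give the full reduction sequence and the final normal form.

  start: (λ.0 (λ.0)) (λ.0)
  [1] (λ.0) (λ.0)
  [2] λ.0

Answer: normal form = λ.0  (in 2 steps)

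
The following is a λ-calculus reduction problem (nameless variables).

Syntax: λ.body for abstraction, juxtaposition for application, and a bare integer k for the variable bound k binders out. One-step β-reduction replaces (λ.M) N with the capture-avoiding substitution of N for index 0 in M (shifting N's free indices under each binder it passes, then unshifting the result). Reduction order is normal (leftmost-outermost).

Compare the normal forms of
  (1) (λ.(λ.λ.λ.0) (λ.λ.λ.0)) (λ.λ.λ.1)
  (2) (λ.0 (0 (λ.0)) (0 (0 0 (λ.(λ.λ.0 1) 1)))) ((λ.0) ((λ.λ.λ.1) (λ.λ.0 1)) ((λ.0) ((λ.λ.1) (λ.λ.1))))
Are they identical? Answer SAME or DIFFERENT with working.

Term A:
  start: (λ.(λ.λ.λ.0) (λ.λ.λ.0)) (λ.λ.λ.1)
  [1] (λ.λ.λ.0) (λ.λ.λ.0)
  [2] λ.λ.0

Term B:
  start: (λ.0 (0 (λ.0)) (0 (0 0 (λ.(λ.λ.0 1) 1)))) ((λ.0) ((λ.λ.λ.1) (λ.λ.0 1)) ((λ.0) ((λ.λ.1) (λ.λ.1))))
  [1] (λ.0) ((λ.λ.λ.1) (λ.λ.0 1)) ((λ.0) ((λ.λ.1) (λ.λ.1))) ((λ.0) ((λ.λ.λ.1) (λ.λ.0 1)) ((λ.0) ((λ.λ.1) (λ.λ.1))) (λ.0)) ((λ.0) ((λ.λ.λ.1) (λ.λ.0 1)) ((λ.0) ((λ.λ.1) (λ.λ.1))) ((λ.0) ((λ.λ.λ.1) (λ.λ.0 1)) ((λ.0) ((λ.λ.1) (λ.λ.1))) ((λ.0) ((λ.λ.λ.1) (λ.λ.0 1)) ((λ.0) ((λ.λ.1) (λ.λ.1)))) (λ.(λ.λ.0 1) ((λ.0) ((λ.λ.λ.1) (λ.λ.0 1)) ((λ.0) ((λ.λ.1) (λ.λ.1)))))))
  [2] (λ.λ.λ.1) (λ.λ.0 1) ((λ.0) ((λ.λ.1) (λ.λ.1))) ((λ.0) ((λ.λ.λ.1) (λ.λ.0 1)) ((λ.0) ((λ.λ.1) (λ.λ.1))) (λ.0)) ((λ.0) ((λ.λ.λ.1) (λ.λ.0 1)) ((λ.0) ((λ.λ.1) (λ.λ.1))) ((λ.0) ((λ.λ.λ.1) (λ.λ.0 1)) ((λ.0) ((λ.λ.1) (λ.λ.1))) ((λ.0) ((λ.λ.λ.1) (λ.λ.0 1)) ((λ.0) ((λ.λ.1) (λ.λ.1)))) (λ.(λ.λ.0 1) ((λ.0) ((λ.λ.λ.1) (λ.λ.0 1)) ((λ.0) ((λ.λ.1) (λ.λ.1)))))))
  [3] (λ.λ.1) ((λ.0) ((λ.λ.1) (λ.λ.1))) ((λ.0) ((λ.λ.λ.1) (λ.λ.0 1)) ((λ.0) ((λ.λ.1) (λ.λ.1))) (λ.0)) ((λ.0) ((λ.λ.λ.1) (λ.λ.0 1)) ((λ.0) ((λ.λ.1) (λ.λ.1))) ((λ.0) ((λ.λ.λ.1) (λ.λ.0 1)) ((λ.0) ((λ.λ.1) (λ.λ.1))) ((λ.0) ((λ.λ.λ.1) (λ.λ.0 1)) ((λ.0) ((λ.λ.1) (λ.λ.1)))) (λ.(λ.λ.0 1) ((λ.0) ((λ.λ.λ.1) (λ.λ.0 1)) ((λ.0) ((λ.λ.1) (λ.λ.1)))))))
  [4] (λ.(λ.0) ((λ.λ.1) (λ.λ.1))) ((λ.0) ((λ.λ.λ.1) (λ.λ.0 1)) ((λ.0) ((λ.λ.1) (λ.λ.1))) (λ.0)) ((λ.0) ((λ.λ.λ.1) (λ.λ.0 1)) ((λ.0) ((λ.λ.1) (λ.λ.1))) ((λ.0) ((λ.λ.λ.1) (λ.λ.0 1)) ((λ.0) ((λ.λ.1) (λ.λ.1))) ((λ.0) ((λ.λ.λ.1) (λ.λ.0 1)) ((λ.0) ((λ.λ.1) (λ.λ.1)))) (λ.(λ.λ.0 1) ((λ.0) ((λ.λ.λ.1) (λ.λ.0 1)) ((λ.0) ((λ.λ.1) (λ.λ.1)))))))
  [5] (λ.0) ((λ.λ.1) (λ.λ.1)) ((λ.0) ((λ.λ.λ.1) (λ.λ.0 1)) ((λ.0) ((λ.λ.1) (λ.λ.1))) ((λ.0) ((λ.λ.λ.1) (λ.λ.0 1)) ((λ.0) ((λ.λ.1) (λ.λ.1))) ((λ.0) ((λ.λ.λ.1) (λ.λ.0 1)) ((λ.0) ((λ.λ.1) (λ.λ.1)))) (λ.(λ.λ.0 1) ((λ.0) ((λ.λ.λ.1) (λ.λ.0 1)) ((λ.0) ((λ.λ.1) (λ.λ.1)))))))
  [6] (λ.λ.1) (λ.λ.1) ((λ.0) ((λ.λ.λ.1) (λ.λ.0 1)) ((λ.0) ((λ.λ.1) (λ.λ.1))) ((λ.0) ((λ.λ.λ.1) (λ.λ.0 1)) ((λ.0) ((λ.λ.1) (λ.λ.1))) ((λ.0) ((λ.λ.λ.1) (λ.λ.0 1)) ((λ.0) ((λ.λ.1) (λ.λ.1)))) (λ.(λ.λ.0 1) ((λ.0) ((λ.λ.λ.1) (λ.λ.0 1)) ((λ.0) ((λ.λ.1) (λ.λ.1)))))))
  [7] (λ.λ.λ.1) ((λ.0) ((λ.λ.λ.1) (λ.λ.0 1)) ((λ.0) ((λ.λ.1) (λ.λ.1))) ((λ.0) ((λ.λ.λ.1) (λ.λ.0 1)) ((λ.0) ((λ.λ.1) (λ.λ.1))) ((λ.0) ((λ.λ.λ.1) (λ.λ.0 1)) ((λ.0) ((λ.λ.1) (λ.λ.1)))) (λ.(λ.λ.0 1) ((λ.0) ((λ.λ.λ.1) (λ.λ.0 1)) ((λ.0) ((λ.λ.1) (λ.λ.1)))))))
  [8] λ.λ.1

Answer: DIFFERENT — A ⇓ λ.λ.0, B ⇓ λ.λ.1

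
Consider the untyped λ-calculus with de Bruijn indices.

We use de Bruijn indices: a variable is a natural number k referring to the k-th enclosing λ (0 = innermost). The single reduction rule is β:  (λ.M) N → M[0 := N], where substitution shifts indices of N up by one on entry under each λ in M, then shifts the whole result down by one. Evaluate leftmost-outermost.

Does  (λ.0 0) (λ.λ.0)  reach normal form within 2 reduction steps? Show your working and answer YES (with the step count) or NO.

Answer: YES — reaches normal form λ.0 in 2 ≤ 2 steps

Reduction:
  start: (λ.0 0) (λ.λ.0)
  [1] (λ.λ.0) (λ.λ.0)
  [2] λ.0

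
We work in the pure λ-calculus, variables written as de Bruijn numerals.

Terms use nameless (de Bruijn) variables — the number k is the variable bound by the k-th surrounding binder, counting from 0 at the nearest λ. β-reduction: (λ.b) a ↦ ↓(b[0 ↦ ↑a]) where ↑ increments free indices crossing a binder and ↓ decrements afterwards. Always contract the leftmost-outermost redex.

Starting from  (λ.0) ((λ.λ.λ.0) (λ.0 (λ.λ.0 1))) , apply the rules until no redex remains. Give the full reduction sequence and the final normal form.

  start: (λ.0) ((λ.λ.λ.0) (λ.0 (λ.λ.0 1)))
  [1] (λ.λ.λ.0) (λ.0 (λ.λ.0 1))
  [2] λ.λ.0

Answer: normal form = λ.λ.0  (in 2 steps)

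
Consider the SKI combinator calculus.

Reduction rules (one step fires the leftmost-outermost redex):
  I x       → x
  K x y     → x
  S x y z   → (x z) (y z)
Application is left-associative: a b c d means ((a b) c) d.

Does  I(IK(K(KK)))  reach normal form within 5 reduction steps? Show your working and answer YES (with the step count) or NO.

Answer: YES — reaches normal form K(K(KK)) in 2 ≤ 5 steps

Working:
  start: I(IK(K(KK)))
  →1  IK(K(KK))
  →2  K(K(KK))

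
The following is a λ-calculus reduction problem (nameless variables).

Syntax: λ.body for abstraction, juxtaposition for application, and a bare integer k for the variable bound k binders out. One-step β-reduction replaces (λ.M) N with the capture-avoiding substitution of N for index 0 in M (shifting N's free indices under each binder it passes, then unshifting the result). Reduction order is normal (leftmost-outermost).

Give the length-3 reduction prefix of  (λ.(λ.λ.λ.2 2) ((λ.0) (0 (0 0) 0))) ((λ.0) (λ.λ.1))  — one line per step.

Answer: after 3 steps: λ.λ.(λ.0) (λ.λ.1) ((λ.0) (λ.λ.1) ((λ.0) (λ.λ.1))) ((λ.0) (λ.λ.1)) ((λ.0) ((λ.0) (λ.λ.1) ((λ.0) (λ.λ.1) ((λ.0) (λ.λ.1))) ((λ.0) (λ.λ.1))))

Working:
  start: (λ.(λ.λ.λ.2 2) ((λ.0) (0 (0 0) 0))) ((λ.0) (λ.λ.1))
  [1] (λ.λ.λ.2 2) ((λ.0) ((λ.0) (λ.λ.1) ((λ.0) (λ.λ.1) ((λ.0) (λ.λ.1))) ((λ.0) (λ.λ.1))))
  [2] λ.λ.(λ.0) ((λ.0) (λ.λ.1) ((λ.0) (λ.λ.1) ((λ.0) (λ.λ.1))) ((λ.0) (λ.λ.1))) ((λ.0) ((λ.0) (λ.λ.1) ((λ.0) (λ.λ.1) ((λ.0) (λ.λ.1))) ((λ.0) (λ.λ.1))))
  [3] λ.λ.(λ.0) (λ.λ.1) ((λ.0) (λ.λ.1) ((λ.0) (λ.λ.1))) ((λ.0) (λ.λ.1)) ((λ.0) ((λ.0) (λ.λ.1) ((λ.0) (λ.λ.1) ((λ.0) (λ.λ.1))) ((λ.0) (λ.λ.1))))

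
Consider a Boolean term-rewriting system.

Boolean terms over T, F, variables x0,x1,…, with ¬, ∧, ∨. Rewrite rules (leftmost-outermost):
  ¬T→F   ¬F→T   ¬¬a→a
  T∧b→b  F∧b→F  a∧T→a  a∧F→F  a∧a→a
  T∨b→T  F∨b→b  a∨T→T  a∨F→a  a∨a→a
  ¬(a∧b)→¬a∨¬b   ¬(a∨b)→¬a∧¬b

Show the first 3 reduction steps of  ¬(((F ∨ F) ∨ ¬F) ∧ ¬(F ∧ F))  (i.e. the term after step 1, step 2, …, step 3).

  start: ¬(((F ∨ F) ∨ ¬F) ∧ ¬(F ∧ F))
  [1] ¬((F ∨ F) ∨ ¬F) ∨ ¬¬(F ∧ F)
  [2] (¬(F ∨ F) ∧ ¬¬F) ∨ ¬¬(F ∧ F)
  [3] ((¬F ∧ ¬F) ∧ ¬¬F) ∨ ¬¬(F ∧ F)

Answer: after 3 steps: ((¬F ∧ ¬F) ∧ ¬¬F) ∨ ¬¬(F ∧ F)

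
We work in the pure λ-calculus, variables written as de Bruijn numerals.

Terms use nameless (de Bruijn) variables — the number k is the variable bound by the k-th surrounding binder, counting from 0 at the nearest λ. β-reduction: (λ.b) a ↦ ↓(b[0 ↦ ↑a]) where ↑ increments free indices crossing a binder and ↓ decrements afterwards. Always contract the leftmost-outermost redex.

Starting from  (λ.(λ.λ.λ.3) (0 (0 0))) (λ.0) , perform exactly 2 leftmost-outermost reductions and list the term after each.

  start: (λ.(λ.λ.λ.3) (0 (0 0))) (λ.0)
  step 1: (λ.λ.λ.λ.0) ((λ.0) ((λ.0) (λ.0)))
  step 2: λ.λ.λ.0

Answer: after 2 steps: λ.λ.λ.0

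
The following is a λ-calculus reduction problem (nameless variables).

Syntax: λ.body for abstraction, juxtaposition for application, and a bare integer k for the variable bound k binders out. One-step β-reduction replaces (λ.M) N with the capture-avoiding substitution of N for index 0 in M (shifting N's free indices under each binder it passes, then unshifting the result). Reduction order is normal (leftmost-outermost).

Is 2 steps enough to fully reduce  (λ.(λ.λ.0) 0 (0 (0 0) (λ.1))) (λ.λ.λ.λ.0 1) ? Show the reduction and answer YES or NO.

Answer: NO — after 2 steps the term is (λ.0) ((λ.λ.λ.λ.0 1) ((λ.λ.λ.λ.0 1) (λ.λ.λ.λ.0 1)) (λ.λ.λ.λ.λ.0 1)), not yet normal

Derivation:
  start: (λ.(λ.λ.0) 0 (0 (0 0) (λ.1))) (λ.λ.λ.λ.0 1)
  [1] (λ.λ.0) (λ.λ.λ.λ.0 1) ((λ.λ.λ.λ.0 1) ((λ.λ.λ.λ.0 1) (λ.λ.λ.λ.0 1)) (λ.λ.λ.λ.λ.0 1))
  [2] (λ.0) ((λ.λ.λ.λ.0 1) ((λ.λ.λ.λ.0 1) (λ.λ.λ.λ.0 1)) (λ.λ.λ.λ.λ.0 1))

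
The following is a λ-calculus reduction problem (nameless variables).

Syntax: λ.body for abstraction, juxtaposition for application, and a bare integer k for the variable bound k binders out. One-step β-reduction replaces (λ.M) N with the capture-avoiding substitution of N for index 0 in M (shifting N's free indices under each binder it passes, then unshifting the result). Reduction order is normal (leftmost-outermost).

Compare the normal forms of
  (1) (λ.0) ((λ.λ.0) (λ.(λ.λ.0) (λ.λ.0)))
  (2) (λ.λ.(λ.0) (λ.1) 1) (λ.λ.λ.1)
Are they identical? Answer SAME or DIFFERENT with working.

Answer: SAME — A ⇓ λ.0, B ⇓ λ.0

Derivation:
Term A:
  start: (λ.0) ((λ.λ.0) (λ.(λ.λ.0) (λ.λ.0)))
  step 1: (λ.λ.0) (λ.(λ.λ.0) (λ.λ.0))
  step 2: λ.0

Term B:
  start: (λ.λ.(λ.0) (λ.1) 1) (λ.λ.λ.1)
  step 1: λ.(λ.0) (λ.1) (λ.λ.λ.1)
  step 2: λ.(λ.1) (λ.λ.λ.1)
  step 3: λ.0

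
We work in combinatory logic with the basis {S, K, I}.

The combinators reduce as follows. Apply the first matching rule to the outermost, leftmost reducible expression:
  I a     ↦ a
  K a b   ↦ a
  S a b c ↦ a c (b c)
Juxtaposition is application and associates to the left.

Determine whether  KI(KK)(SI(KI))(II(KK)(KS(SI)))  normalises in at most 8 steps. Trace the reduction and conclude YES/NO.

Answer: YES — reaches normal form KI in 8 ≤ 8 steps

Working:
  start: KI(KK)(SI(KI))(II(KK)(KS(SI)))
  →1  I(SI(KI))(II(KK)(KS(SI)))
  →2  SI(KI)(II(KK)(KS(SI)))
  →3  I(II(KK)(KS(SI)))(KI(II(KK)(KS(SI))))
  →4  II(KK)(KS(SI))(KI(II(KK)(KS(SI))))
  →5  I(KK)(KS(SI))(KI(II(KK)(KS(SI))))
  →6  KK(KS(SI))(KI(II(KK)(KS(SI))))
  →7  K(KI(II(KK)(KS(SI))))
  →8  KI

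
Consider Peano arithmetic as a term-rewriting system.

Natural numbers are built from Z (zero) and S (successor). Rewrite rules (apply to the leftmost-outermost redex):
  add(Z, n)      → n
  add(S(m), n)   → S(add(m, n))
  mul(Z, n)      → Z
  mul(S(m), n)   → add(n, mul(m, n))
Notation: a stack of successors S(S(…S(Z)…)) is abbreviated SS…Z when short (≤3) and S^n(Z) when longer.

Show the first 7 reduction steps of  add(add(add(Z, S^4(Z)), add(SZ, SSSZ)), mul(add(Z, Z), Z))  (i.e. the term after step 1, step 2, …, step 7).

Answer: after 7 steps: S(S(S(add(add(SZ, add(SZ, SSSZ)), mul(add(Z, Z), Z)))))

Working:
  start: add(add(add(Z, S^4(Z)), add(SZ, SSSZ)), mul(add(Z, Z), Z))
  step 1: add(add(S^4(Z), add(SZ, SSSZ)), mul(add(Z, Z), Z))
  step 2: add(S(add(SSSZ, add(SZ, SSSZ))), mul(add(Z, Z), Z))
  step 3: S(add(add(SSSZ, add(SZ, SSSZ)), mul(add(Z, Z), Z)))
  step 4: S(add(S(add(SSZ, add(SZ, SSSZ))), mul(add(Z, Z), Z)))
  step 5: S(S(add(add(SSZ, add(SZ, SSSZ)), mul(add(Z, Z), Z))))
  step 6: S(S(add(S(add(SZ, add(SZ, SSSZ))), mul(add(Z, Z), Z))))
  step 7: S(S(S(add(add(SZ, add(SZ, SSSZ)), mul(add(Z, Z), Z)))))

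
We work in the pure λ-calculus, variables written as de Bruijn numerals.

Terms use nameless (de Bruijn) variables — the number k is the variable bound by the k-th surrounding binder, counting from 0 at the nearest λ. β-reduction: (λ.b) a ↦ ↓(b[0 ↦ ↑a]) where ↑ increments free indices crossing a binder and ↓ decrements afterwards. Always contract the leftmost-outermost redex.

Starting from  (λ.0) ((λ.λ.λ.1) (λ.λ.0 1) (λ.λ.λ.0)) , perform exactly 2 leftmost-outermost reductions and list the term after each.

  start: (λ.0) ((λ.λ.λ.1) (λ.λ.0 1) (λ.λ.λ.0))
  [1] (λ.λ.λ.1) (λ.λ.0 1) (λ.λ.λ.0)
  [2] (λ.λ.1) (λ.λ.λ.0)

Answer: after 2 steps: (λ.λ.1) (λ.λ.λ.0)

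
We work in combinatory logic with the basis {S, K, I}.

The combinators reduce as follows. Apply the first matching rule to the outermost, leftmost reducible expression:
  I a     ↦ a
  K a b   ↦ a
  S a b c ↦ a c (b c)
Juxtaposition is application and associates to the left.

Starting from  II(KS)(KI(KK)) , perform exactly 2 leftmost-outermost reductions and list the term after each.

  start: II(KS)(KI(KK))
  step 1: I(KS)(KI(KK))
  step 2: KS(KI(KK))

Answer: after 2 steps: KS(KI(KK))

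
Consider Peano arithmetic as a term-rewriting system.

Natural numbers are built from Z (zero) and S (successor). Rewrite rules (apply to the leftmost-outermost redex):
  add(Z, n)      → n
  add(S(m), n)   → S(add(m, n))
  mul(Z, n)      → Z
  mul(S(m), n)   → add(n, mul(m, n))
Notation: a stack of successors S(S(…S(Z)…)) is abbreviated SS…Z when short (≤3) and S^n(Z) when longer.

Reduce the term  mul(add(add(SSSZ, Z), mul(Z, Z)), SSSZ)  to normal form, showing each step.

Answer: normal form = S^9(Z)  (in 25 steps)

Working:
  start: mul(add(add(SSSZ, Z), mul(Z, Z)), SSSZ)
  step 1: mul(add(S(add(SSZ, Z)), mul(Z, Z)), SSSZ)
  step 2: mul(S(add(add(SSZ, Z), mul(Z, Z))), SSSZ)
  step 3: add(SSSZ, mul(add(add(SSZ, Z), mul(Z, Z)), SSSZ))
  step 4: S(add(SSZ, mul(add(add(SSZ, Z), mul(Z, Z)), SSSZ)))
  step 5: S(S(add(SZ, mul(add(add(SSZ, Z), mul(Z, Z)), SSSZ))))
  step 6: S(S(S(add(Z, mul(add(add(SSZ, Z), mul(Z, Z)), SSSZ)))))
  step 7: S(S(S(mul(add(add(SSZ, Z), mul(Z, Z)), SSSZ))))
  step 8: S(S(S(mul(add(S(add(SZ, Z)), mul(Z, Z)), SSSZ))))
  step 9: S(S(S(mul(S(add(add(SZ, Z), mul(Z, Z))), SSSZ))))
  step 10: S(S(S(add(SSSZ, mul(add(add(SZ, Z), mul(Z, Z)), SSSZ)))))
  step 11: S(S(S(S(add(SSZ, mul(add(add(SZ, Z), mul(Z, Z)), SSSZ))))))
  step 12: S(S(S(S(S(add(SZ, mul(add(add(SZ, Z), mul(Z, Z)), SSSZ)))))))
  step 13: S(S(S(S(S(S(add(Z, mul(add(add(SZ, Z), mul(Z, Z)), SSSZ))))))))
  step 14: S(S(S(S(S(S(mul(add(add(SZ, Z), mul(Z, Z)), SSSZ)))))))
  step 15: S(S(S(S(S(S(mul(add(S(add(Z, Z)), mul(Z, Z)), SSSZ)))))))
  step 16: S(S(S(S(S(S(mul(S(add(add(Z, Z), mul(Z, Z))), SSSZ)))))))
  step 17: S(S(S(S(S(S(add(SSSZ, mul(add(add(Z, Z), mul(Z, Z)), SSSZ))))))))
  step 18: S(S(S(S(S(S(S(add(SSZ, mul(add(add(Z, Z), mul(Z, Z)), SSSZ)))))))))
  step 19: S(S(S(S(S(S(S(S(add(SZ, mul(add(add(Z, Z), mul(Z, Z)), SSSZ))))))))))
  step 20: S(S(S(S(S(S(S(S(S(add(Z, mul(add(add(Z, Z), mul(Z, Z)), SSSZ)))))))))))
  step 21: S(S(S(S(S(S(S(S(S(mul(add(add(Z, Z), mul(Z, Z)), SSSZ))))))))))
  step 22: S(S(S(S(S(S(S(S(S(mul(add(Z, mul(Z, Z)), SSSZ))))))))))
  step 23: S(S(S(S(S(S(S(S(S(mul(mul(Z, Z), SSSZ))))))))))
  step 24: S(S(S(S(S(S(S(S(S(mul(Z, SSSZ))))))))))
  step 25: S^9(Z)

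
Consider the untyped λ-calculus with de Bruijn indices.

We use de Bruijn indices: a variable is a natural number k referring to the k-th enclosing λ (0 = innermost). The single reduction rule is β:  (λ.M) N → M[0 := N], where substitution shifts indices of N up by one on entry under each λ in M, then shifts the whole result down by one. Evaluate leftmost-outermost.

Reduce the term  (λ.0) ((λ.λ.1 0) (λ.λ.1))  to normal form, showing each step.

  start: (λ.0) ((λ.λ.1 0) (λ.λ.1))
  →1  (λ.λ.1 0) (λ.λ.1)
  →2  λ.(λ.λ.1) 0
  →3  λ.λ.1

Answer: normal form = λ.λ.1  (in 3 steps)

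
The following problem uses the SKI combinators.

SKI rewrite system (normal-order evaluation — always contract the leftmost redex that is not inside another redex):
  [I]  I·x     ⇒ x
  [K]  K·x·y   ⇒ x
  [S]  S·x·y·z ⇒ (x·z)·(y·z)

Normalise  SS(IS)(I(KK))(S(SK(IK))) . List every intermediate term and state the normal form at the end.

Answer: normal form = K(S(KK)(S(SKK)))  (in 7 steps)

Working:
  start: SS(IS)(I(KK))(S(SK(IK)))
  step 1: S(I(KK))(IS(I(KK)))(S(SK(IK)))
  step 2: I(KK)(S(SK(IK)))(IS(I(KK))(S(SK(IK))))
  step 3: KK(S(SK(IK)))(IS(I(KK))(S(SK(IK))))
  step 4: K(IS(I(KK))(S(SK(IK))))
  step 5: K(S(I(KK))(S(SK(IK))))
  step 6: K(S(KK)(S(SK(IK))))
  step 7: K(S(KK)(S(SKK)))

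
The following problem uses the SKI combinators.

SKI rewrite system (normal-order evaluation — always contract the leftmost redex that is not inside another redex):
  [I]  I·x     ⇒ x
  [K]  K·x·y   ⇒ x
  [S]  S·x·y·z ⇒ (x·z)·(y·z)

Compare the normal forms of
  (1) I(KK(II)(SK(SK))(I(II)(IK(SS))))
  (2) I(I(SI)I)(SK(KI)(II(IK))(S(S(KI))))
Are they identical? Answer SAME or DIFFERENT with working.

Term A:
  start: I(KK(II)(SK(SK))(I(II)(IK(SS))))
  step 1: KK(II)(SK(SK))(I(II)(IK(SS)))
  step 2: K(SK(SK))(I(II)(IK(SS)))
  step 3: SK(SK)

Term B:
  start: I(I(SI)I)(SK(KI)(II(IK))(S(S(KI))))
  step 1: I(SI)I(SK(KI)(II(IK))(S(S(KI))))
  step 2: SII(SK(KI)(II(IK))(S(S(KI))))
  step 3: I(SK(KI)(II(IK))(S(S(KI))))(I(SK(KI)(II(IK))(S(S(KI)))))
  step 4: SK(KI)(II(IK))(S(S(KI)))(I(SK(KI)(II(IK))(S(S(KI)))))
  step 5: K(II(IK))(KI(II(IK)))(S(S(KI)))(I(SK(KI)(II(IK))(S(S(KI)))))
  step 6: II(IK)(S(S(KI)))(I(SK(KI)(II(IK))(S(S(KI)))))
  step 7: I(IK)(S(S(KI)))(I(SK(KI)(II(IK))(S(S(KI)))))
  step 8: IK(S(S(KI)))(I(SK(KI)(II(IK))(S(S(KI)))))
  step 9: K(S(S(KI)))(I(SK(KI)(II(IK))(S(S(KI)))))
  step 10: S(S(KI))

Answer: DIFFERENT — A ⇓ SK(SK), B ⇓ S(S(KI))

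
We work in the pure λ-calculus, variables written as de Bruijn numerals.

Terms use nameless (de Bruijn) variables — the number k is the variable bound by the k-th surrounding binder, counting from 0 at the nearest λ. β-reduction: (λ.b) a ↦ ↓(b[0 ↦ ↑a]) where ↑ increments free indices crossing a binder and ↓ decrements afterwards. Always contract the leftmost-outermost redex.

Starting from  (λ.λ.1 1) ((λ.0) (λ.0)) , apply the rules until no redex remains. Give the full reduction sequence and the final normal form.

Answer: normal form = λ.λ.0  (in 4 steps)

Working:
  start: (λ.λ.1 1) ((λ.0) (λ.0))
  [1] λ.(λ.0) (λ.0) ((λ.0) (λ.0))
  [2] λ.(λ.0) ((λ.0) (λ.0))
  [3] λ.(λ.0) (λ.0)
  [4] λ.λ.0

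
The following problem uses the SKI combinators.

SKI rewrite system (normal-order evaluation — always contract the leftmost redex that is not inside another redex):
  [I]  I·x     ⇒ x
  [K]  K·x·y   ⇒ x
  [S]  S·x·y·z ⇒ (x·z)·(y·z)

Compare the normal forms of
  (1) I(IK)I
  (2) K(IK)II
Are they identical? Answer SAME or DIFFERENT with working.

Term A:
  start: I(IK)I
  step 1: IKI
  step 2: KI

Term B:
  start: K(IK)II
  step 1: IKI
  step 2: KI

Answer: SAME — A ⇓ KI, B ⇓ KI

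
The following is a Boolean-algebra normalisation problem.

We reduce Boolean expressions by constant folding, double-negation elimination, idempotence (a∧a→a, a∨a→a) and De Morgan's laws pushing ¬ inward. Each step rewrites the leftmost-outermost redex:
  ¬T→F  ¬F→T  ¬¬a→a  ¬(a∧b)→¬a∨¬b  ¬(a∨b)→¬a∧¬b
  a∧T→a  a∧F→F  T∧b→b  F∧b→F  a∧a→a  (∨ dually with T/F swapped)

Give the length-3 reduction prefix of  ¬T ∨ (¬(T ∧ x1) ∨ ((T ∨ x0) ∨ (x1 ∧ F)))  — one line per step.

Answer: after 3 steps: (¬T ∨ ¬x1) ∨ ((T ∨ x0) ∨ (x1 ∧ F))

Derivation:
  start: ¬T ∨ (¬(T ∧ x1) ∨ ((T ∨ x0) ∨ (x1 ∧ F)))
  step 1: F ∨ (¬(T ∧ x1) ∨ ((T ∨ x0) ∨ (x1 ∧ F)))
  step 2: ¬(T ∧ x1) ∨ ((T ∨ x0) ∨ (x1 ∧ F))
  step 3: (¬T ∨ ¬x1) ∨ ((T ∨ x0) ∨ (x1 ∧ F))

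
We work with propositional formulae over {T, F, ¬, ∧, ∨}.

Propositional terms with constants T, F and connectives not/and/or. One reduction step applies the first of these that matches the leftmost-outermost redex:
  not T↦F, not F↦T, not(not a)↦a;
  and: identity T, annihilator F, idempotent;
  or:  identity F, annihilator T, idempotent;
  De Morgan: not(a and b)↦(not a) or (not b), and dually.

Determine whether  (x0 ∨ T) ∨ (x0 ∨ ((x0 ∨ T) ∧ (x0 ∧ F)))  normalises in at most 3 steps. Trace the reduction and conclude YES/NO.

  start: (x0 ∨ T) ∨ (x0 ∨ ((x0 ∨ T) ∧ (x0 ∧ F)))
  [1] T ∨ (x0 ∨ ((x0 ∨ T) ∧ (x0 ∧ F)))
  [2] T

Answer: YES — reaches normal form T in 2 ≤ 3 steps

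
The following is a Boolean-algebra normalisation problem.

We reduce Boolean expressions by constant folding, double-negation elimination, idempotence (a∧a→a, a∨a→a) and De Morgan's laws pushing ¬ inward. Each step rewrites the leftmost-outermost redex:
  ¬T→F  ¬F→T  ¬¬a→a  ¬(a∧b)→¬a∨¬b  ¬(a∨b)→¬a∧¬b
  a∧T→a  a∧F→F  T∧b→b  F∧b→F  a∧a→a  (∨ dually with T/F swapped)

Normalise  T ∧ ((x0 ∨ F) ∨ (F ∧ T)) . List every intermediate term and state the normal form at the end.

Answer: normal form = x0  (in 4 steps)

Reduction:
  start: T ∧ ((x0 ∨ F) ∨ (F ∧ T))
  →1  (x0 ∨ F) ∨ (F ∧ T)
  →2  x0 ∨ (F ∧ T)
  →3  x0 ∨ F
  →4  x0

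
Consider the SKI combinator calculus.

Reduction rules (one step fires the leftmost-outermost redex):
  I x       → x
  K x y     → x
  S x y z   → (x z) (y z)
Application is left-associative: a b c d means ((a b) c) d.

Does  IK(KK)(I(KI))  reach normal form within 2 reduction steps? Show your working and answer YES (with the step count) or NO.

  start: IK(KK)(I(KI))
  →1  K(KK)(I(KI))
  →2  KK

Answer: YES — reaches normal form KK in 2 ≤ 2 steps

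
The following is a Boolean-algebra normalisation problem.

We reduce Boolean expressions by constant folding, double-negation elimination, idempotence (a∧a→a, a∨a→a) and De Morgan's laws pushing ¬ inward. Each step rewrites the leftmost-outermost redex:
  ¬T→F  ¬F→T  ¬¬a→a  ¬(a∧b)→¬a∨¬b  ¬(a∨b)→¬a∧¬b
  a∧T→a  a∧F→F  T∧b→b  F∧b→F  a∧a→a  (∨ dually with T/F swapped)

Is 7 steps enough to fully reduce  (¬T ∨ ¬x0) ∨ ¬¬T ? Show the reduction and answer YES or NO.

Answer: YES — reaches normal form T in 4 ≤ 7 steps

Derivation:
  start: (¬T ∨ ¬x0) ∨ ¬¬T
  →1  (F ∨ ¬x0) ∨ ¬¬T
  →2  ¬x0 ∨ ¬¬T
  →3  ¬x0 ∨ T
  →4  T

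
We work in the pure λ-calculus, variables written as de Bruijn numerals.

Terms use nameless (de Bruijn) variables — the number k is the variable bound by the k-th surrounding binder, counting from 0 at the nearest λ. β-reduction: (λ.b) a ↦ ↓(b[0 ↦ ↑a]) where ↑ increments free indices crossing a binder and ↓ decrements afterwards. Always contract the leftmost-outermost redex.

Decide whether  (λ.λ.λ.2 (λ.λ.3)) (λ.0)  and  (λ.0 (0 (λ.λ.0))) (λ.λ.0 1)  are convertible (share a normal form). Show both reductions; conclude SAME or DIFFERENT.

Answer: DIFFERENT — A ⇓ λ.λ.λ.λ.3, B ⇓ λ.0 (λ.0 (λ.λ.0))

Working:
Term A:
  start: (λ.λ.λ.2 (λ.λ.3)) (λ.0)
  →1  λ.λ.(λ.0) (λ.λ.3)
  →2  λ.λ.λ.λ.3

Term B:
  start: (λ.0 (0 (λ.λ.0))) (λ.λ.0 1)
  →1  (λ.λ.0 1) ((λ.λ.0 1) (λ.λ.0))
  →2  λ.0 ((λ.λ.0 1) (λ.λ.0))
  →3  λ.0 (λ.0 (λ.λ.0))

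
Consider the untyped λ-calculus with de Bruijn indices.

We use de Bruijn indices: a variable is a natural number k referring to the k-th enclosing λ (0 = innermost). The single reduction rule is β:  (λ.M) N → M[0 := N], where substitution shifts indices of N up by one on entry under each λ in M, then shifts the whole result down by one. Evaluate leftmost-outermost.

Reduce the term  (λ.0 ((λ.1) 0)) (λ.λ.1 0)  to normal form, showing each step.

  start: (λ.0 ((λ.1) 0)) (λ.λ.1 0)
  step 1: (λ.λ.1 0) ((λ.λ.λ.1 0) (λ.λ.1 0))
  step 2: λ.(λ.λ.λ.1 0) (λ.λ.1 0) 0
  step 3: λ.(λ.λ.1 0) 0
  step 4: λ.λ.1 0

Answer: normal form = λ.λ.1 0  (in 4 steps)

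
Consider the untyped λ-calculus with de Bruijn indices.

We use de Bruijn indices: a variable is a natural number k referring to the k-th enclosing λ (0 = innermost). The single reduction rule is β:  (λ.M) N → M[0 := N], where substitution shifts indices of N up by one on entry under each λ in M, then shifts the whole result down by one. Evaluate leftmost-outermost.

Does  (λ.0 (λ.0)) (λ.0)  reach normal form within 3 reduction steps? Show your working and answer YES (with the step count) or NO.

  start: (λ.0 (λ.0)) (λ.0)
  step 1: (λ.0) (λ.0)
  step 2: λ.0

Answer: YES — reaches normal form λ.0 in 2 ≤ 3 steps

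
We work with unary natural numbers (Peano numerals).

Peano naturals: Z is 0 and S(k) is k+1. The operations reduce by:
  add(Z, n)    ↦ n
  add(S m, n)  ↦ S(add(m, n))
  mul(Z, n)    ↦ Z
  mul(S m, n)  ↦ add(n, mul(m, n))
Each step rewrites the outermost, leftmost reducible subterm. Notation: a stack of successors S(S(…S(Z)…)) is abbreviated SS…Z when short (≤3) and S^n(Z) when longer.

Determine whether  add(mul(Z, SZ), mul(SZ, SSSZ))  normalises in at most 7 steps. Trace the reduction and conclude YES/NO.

  start: add(mul(Z, SZ), mul(SZ, SSSZ))
  →1  add(Z, mul(SZ, SSSZ))
  →2  mul(SZ, SSSZ)
  →3  add(SSSZ, mul(Z, SSSZ))
  →4  S(add(SSZ, mul(Z, SSSZ)))
  →5  S(S(add(SZ, mul(Z, SSSZ))))
  →6  S(S(S(add(Z, mul(Z, SSSZ)))))
  →7  S(S(S(mul(Z, SSSZ))))

Answer: NO — after 7 steps the term is S(S(S(mul(Z, SSSZ)))), not yet normal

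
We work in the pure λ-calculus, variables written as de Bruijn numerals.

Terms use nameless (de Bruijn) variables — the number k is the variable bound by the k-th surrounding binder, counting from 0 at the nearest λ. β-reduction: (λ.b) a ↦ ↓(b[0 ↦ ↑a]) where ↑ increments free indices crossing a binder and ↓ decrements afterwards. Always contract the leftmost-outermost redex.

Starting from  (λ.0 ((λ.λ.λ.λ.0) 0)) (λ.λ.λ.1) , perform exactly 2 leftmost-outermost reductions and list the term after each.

  start: (λ.0 ((λ.λ.λ.λ.0) 0)) (λ.λ.λ.1)
  [1] (λ.λ.λ.1) ((λ.λ.λ.λ.0) (λ.λ.λ.1))
  [2] λ.λ.1

Answer: after 2 steps: λ.λ.1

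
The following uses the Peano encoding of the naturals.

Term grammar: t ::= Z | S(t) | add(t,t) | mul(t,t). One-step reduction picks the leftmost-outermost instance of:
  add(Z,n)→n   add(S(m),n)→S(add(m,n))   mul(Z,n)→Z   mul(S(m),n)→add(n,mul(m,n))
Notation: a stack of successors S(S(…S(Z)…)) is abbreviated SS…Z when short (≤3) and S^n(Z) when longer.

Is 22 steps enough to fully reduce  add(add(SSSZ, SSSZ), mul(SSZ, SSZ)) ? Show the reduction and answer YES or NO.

  start: add(add(SSSZ, SSSZ), mul(SSZ, SSZ))
  →1  add(S(add(SSZ, SSSZ)), mul(SSZ, SSZ))
  →2  S(add(add(SSZ, SSSZ), mul(SSZ, SSZ)))
  →3  S(add(S(add(SZ, SSSZ)), mul(SSZ, SSZ)))
  →4  S(S(add(add(SZ, SSSZ), mul(SSZ, SSZ))))
  →5  S(S(add(S(add(Z, SSSZ)), mul(SSZ, SSZ))))
  →6  S(S(S(add(add(Z, SSSZ), mul(SSZ, SSZ)))))
  →7  S(S(S(add(SSSZ, mul(SSZ, SSZ)))))
  →8  S(S(S(S(add(SSZ, mul(SSZ, SSZ))))))
  →9  S(S(S(S(S(add(SZ, mul(SSZ, SSZ)))))))
  →10  S(S(S(S(S(S(add(Z, mul(SSZ, SSZ))))))))
  →11  S(S(S(S(S(S(mul(SSZ, SSZ)))))))
  →12  S(S(S(S(S(S(add(SSZ, mul(SZ, SSZ))))))))
  →13  S(S(S(S(S(S(S(add(SZ, mul(SZ, SSZ)))))))))
  →14  S(S(S(S(S(S(S(S(add(Z, mul(SZ, SSZ))))))))))
  →15  S(S(S(S(S(S(S(S(mul(SZ, SSZ)))))))))
  →16  S(S(S(S(S(S(S(S(add(SSZ, mul(Z, SSZ))))))))))
  →17  S(S(S(S(S(S(S(S(S(add(SZ, mul(Z, SSZ)))))))))))
  →18  S(S(S(S(S(S(S(S(S(S(add(Z, mul(Z, SSZ))))))))))))
  →19  S(S(S(S(S(S(S(S(S(S(mul(Z, SSZ)))))))))))
  →20  S^10(Z)

Answer: YES — reaches normal form S^10(Z) in 20 ≤ 22 steps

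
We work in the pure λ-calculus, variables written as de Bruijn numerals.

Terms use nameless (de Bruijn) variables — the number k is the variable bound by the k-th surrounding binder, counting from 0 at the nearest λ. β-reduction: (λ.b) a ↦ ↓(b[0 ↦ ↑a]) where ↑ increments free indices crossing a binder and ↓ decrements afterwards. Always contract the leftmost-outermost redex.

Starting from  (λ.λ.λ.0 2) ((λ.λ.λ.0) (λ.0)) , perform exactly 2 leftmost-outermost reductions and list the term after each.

  start: (λ.λ.λ.0 2) ((λ.λ.λ.0) (λ.0))
  step 1: λ.λ.0 ((λ.λ.λ.0) (λ.0))
  step 2: λ.λ.0 (λ.λ.0)

Answer: after 2 steps: λ.λ.0 (λ.λ.0)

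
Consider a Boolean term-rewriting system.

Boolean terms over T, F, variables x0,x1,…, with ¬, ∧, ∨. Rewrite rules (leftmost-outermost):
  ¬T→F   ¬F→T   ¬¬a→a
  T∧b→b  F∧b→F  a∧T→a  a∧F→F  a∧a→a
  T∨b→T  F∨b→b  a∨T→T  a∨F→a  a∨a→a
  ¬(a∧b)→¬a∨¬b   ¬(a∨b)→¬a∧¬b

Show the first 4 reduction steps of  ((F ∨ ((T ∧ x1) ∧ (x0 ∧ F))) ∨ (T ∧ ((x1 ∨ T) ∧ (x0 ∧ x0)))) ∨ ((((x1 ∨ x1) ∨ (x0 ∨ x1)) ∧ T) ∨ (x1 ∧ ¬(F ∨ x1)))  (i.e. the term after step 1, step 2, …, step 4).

Answer: after 4 steps: (F ∨ (T ∧ ((x1 ∨ T) ∧ (x0 ∧ x0)))) ∨ ((((x1 ∨ x1) ∨ (x0 ∨ x1)) ∧ T) ∨ (x1 ∧ ¬(F ∨ x1)))

Working:
  start: ((F ∨ ((T ∧ x1) ∧ (x0 ∧ F))) ∨ (T ∧ ((x1 ∨ T) ∧ (x0 ∧ x0)))) ∨ ((((x1 ∨ x1) ∨ (x0 ∨ x1)) ∧ T) ∨ (x1 ∧ ¬(F ∨ x1)))
  step 1: (((T ∧ x1) ∧ (x0 ∧ F)) ∨ (T ∧ ((x1 ∨ T) ∧ (x0 ∧ x0)))) ∨ ((((x1 ∨ x1) ∨ (x0 ∨ x1)) ∧ T) ∨ (x1 ∧ ¬(F ∨ x1)))
  step 2: ((x1 ∧ (x0 ∧ F)) ∨ (T ∧ ((x1 ∨ T) ∧ (x0 ∧ x0)))) ∨ ((((x1 ∨ x1) ∨ (x0 ∨ x1)) ∧ T) ∨ (x1 ∧ ¬(F ∨ x1)))
  step 3: ((x1 ∧ F) ∨ (T ∧ ((x1 ∨ T) ∧ (x0 ∧ x0)))) ∨ ((((x1 ∨ x1) ∨ (x0 ∨ x1)) ∧ T) ∨ (x1 ∧ ¬(F ∨ x1)))
  step 4: (F ∨ (T ∧ ((x1 ∨ T) ∧ (x0 ∧ x0)))) ∨ ((((x1 ∨ x1) ∨ (x0 ∨ x1)) ∧ T) ∨ (x1 ∧ ¬(F ∨ x1)))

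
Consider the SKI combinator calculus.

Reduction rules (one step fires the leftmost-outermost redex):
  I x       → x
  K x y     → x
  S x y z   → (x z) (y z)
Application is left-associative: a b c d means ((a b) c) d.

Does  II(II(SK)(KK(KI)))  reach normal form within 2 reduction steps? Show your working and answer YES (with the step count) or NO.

  start: II(II(SK)(KK(KI)))
  [1] I(II(SK)(KK(KI)))
  [2] II(SK)(KK(KI))

Answer: NO — after 2 steps the term is II(SK)(KK(KI)), not yet normal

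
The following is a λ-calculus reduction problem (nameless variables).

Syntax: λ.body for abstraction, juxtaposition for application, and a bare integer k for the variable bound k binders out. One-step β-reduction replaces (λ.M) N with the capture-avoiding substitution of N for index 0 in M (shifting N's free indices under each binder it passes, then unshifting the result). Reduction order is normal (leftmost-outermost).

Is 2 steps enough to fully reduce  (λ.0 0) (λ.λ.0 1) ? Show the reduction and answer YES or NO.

  start: (λ.0 0) (λ.λ.0 1)
  →1  (λ.λ.0 1) (λ.λ.0 1)
  →2  λ.0 (λ.λ.0 1)

Answer: YES — reaches normal form λ.0 (λ.λ.0 1) in 2 ≤ 2 steps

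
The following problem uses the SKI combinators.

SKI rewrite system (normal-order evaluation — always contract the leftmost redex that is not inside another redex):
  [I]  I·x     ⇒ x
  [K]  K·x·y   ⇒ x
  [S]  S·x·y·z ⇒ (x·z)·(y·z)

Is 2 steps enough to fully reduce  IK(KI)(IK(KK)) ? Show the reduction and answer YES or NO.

  start: IK(KI)(IK(KK))
  step 1: K(KI)(IK(KK))
  step 2: KI

Answer: YES — reaches normal form KI in 2 ≤ 2 steps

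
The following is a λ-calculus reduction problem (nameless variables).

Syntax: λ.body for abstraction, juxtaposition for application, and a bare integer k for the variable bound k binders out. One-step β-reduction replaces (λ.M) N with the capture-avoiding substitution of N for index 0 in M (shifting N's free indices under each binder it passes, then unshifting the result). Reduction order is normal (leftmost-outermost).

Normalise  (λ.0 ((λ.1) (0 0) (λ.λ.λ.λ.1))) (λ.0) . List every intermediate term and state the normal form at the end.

Answer: normal form = λ.λ.λ.λ.1  (in 4 steps)

Derivation:
  start: (λ.0 ((λ.1) (0 0) (λ.λ.λ.λ.1))) (λ.0)
  [1] (λ.0) ((λ.λ.0) ((λ.0) (λ.0)) (λ.λ.λ.λ.1))
  [2] (λ.λ.0) ((λ.0) (λ.0)) (λ.λ.λ.λ.1)
  [3] (λ.0) (λ.λ.λ.λ.1)
  [4] λ.λ.λ.λ.1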